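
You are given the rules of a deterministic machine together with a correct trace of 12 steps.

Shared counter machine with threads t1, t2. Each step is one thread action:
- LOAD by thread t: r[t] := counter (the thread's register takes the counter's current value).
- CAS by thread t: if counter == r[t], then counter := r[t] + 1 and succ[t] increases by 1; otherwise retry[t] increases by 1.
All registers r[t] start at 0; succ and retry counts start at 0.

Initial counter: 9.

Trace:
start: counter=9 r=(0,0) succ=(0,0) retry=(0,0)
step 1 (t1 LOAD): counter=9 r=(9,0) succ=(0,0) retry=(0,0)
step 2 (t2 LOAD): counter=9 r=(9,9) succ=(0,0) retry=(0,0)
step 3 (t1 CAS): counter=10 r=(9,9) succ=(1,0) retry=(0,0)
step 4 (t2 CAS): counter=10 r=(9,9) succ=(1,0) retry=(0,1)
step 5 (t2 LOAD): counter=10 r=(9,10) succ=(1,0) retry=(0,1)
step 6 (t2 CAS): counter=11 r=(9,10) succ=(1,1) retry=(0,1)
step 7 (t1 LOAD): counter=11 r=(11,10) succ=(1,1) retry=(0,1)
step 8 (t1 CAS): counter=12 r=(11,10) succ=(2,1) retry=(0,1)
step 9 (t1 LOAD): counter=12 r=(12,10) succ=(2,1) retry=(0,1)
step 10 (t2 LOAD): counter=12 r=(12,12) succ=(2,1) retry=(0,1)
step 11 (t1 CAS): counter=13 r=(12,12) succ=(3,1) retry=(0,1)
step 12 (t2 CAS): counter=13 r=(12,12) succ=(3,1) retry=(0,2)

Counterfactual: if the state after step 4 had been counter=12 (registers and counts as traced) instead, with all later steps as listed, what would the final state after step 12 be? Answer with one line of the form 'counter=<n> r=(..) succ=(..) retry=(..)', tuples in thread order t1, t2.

state after step 4 := counter=12 r=(9,9) succ=(1,0) retry=(0,1)
step 5 (t2 LOAD): counter=12 r=(9,12) succ=(1,0) retry=(0,1)
step 6 (t2 CAS): counter=13 r=(9,12) succ=(1,1) retry=(0,1)
step 7 (t1 LOAD): counter=13 r=(13,12) succ=(1,1) retry=(0,1)
step 8 (t1 CAS): counter=14 r=(13,12) succ=(2,1) retry=(0,1)
step 9 (t1 LOAD): counter=14 r=(14,12) succ=(2,1) retry=(0,1)
step 10 (t2 LOAD): counter=14 r=(14,14) succ=(2,1) retry=(0,1)
step 11 (t1 CAS): counter=15 r=(14,14) succ=(3,1) retry=(0,1)
step 12 (t2 CAS): counter=15 r=(14,14) succ=(3,1) retry=(0,2)

counter=15 r=(14,14) succ=(3,1) retry=(0,2)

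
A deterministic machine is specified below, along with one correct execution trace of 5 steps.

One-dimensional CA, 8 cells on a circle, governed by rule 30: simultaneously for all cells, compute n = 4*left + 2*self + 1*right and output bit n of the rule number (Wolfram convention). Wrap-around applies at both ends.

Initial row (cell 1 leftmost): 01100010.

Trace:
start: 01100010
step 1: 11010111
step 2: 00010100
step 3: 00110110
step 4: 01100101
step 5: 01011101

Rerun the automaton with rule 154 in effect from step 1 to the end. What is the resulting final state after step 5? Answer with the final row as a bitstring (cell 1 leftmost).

01011101

(re-executing steps 1..5 under rule 154; state before step 1: 01100010)
step 1: 11010101
step 2: 10000001
step 3: 01000011
step 4: 00100110
step 5: 01011101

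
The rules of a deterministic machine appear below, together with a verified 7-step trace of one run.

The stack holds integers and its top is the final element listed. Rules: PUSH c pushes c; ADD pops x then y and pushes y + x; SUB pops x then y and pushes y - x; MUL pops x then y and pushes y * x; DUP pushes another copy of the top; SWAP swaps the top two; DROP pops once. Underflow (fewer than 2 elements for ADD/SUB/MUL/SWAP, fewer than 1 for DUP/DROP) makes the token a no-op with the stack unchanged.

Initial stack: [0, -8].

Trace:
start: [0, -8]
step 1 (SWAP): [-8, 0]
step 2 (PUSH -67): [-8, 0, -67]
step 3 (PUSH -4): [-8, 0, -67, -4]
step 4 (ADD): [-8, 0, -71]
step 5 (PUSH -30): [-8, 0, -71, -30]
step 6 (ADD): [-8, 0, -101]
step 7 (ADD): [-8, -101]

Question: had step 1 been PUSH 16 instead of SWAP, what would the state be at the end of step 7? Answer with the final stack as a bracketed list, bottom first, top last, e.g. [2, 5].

(re-executing from step 1 with the substitution; state before step 1: [0, -8])
step 1 (PUSH 16): [0, -8, 16]
step 2 (PUSH -67): [0, -8, 16, -67]
step 3 (PUSH -4): [0, -8, 16, -67, -4]
step 4 (ADD): [0, -8, 16, -71]
step 5 (PUSH -30): [0, -8, 16, -71, -30]
step 6 (ADD): [0, -8, 16, -101]
step 7 (ADD): [0, -8, -85]

[0, -8, -85]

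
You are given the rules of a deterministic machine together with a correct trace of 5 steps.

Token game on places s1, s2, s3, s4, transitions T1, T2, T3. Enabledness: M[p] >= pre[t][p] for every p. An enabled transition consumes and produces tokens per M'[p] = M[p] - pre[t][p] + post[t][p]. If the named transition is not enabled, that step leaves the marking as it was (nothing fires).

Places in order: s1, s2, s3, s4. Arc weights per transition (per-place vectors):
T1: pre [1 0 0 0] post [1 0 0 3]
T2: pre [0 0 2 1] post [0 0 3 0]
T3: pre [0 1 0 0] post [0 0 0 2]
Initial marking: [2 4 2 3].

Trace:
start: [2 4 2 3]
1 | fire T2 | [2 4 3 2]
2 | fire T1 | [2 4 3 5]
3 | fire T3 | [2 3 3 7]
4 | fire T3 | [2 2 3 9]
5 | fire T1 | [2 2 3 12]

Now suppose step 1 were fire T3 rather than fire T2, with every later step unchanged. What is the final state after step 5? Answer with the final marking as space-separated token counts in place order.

(re-executing from step 1 with the substitution; state before step 1: [2 4 2 3])
1 | fire T3 | [2 3 2 5]
2 | fire T1 | [2 3 2 8]
3 | fire T3 | [2 2 2 10]
4 | fire T3 | [2 1 2 12]
5 | fire T1 | [2 1 2 15]

2 1 2 15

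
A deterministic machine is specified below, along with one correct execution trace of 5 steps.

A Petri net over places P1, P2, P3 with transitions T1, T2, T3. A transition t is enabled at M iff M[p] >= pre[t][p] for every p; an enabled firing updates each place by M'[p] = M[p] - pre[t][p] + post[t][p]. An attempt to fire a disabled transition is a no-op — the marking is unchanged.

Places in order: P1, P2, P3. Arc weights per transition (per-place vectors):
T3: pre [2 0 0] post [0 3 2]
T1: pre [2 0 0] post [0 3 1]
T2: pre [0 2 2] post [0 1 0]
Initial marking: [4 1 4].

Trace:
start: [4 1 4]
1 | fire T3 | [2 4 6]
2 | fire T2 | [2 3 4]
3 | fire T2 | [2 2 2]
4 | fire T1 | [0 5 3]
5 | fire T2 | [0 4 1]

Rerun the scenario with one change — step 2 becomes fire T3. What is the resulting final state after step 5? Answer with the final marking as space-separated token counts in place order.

(re-executing from step 2 with the substitution; state before step 2: [2 4 6])
2 | fire T3 | [0 7 8]
3 | fire T2 | [0 6 6]
4 | fire T1 | [0 6 6]
5 | fire T2 | [0 5 4]

0 5 4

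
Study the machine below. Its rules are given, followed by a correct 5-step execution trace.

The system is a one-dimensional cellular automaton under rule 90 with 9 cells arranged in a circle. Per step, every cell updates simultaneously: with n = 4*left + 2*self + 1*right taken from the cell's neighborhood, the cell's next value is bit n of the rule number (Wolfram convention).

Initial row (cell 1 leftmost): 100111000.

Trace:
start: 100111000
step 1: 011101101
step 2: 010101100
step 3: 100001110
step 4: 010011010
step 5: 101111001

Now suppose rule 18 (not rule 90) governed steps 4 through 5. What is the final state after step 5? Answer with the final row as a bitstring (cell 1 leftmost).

(re-executing steps 4..5 under rule 18; state before step 4: 100001110)
step 4: 010010000
step 5: 101101000

101101000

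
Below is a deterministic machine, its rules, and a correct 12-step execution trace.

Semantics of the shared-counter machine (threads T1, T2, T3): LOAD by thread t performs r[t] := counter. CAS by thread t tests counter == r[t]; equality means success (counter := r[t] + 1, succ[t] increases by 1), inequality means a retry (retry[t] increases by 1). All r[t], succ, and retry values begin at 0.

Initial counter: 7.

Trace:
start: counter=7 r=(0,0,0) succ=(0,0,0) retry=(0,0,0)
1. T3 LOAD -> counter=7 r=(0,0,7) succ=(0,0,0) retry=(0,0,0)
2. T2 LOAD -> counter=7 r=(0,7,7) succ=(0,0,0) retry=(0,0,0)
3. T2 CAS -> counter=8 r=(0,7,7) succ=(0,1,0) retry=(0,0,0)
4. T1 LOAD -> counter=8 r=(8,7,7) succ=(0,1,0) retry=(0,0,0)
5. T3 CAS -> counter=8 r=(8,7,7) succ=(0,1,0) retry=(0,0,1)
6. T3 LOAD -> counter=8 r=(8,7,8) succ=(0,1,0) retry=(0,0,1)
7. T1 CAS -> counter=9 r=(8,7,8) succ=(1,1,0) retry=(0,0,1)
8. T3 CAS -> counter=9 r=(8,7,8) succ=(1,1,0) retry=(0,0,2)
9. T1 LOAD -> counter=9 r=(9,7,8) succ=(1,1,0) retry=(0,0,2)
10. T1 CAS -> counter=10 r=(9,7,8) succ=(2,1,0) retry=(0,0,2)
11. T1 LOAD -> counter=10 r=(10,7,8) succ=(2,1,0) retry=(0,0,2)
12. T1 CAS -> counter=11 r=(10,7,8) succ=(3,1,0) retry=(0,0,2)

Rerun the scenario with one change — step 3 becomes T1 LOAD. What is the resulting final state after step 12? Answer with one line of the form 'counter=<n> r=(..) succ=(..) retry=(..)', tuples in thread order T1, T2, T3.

(re-executing from step 3 with the substitution; state before step 3: counter=7 r=(0,7,7) succ=(0,0,0) retry=(0,0,0))
3. T1 LOAD -> counter=7 r=(7,7,7) succ=(0,0,0) retry=(0,0,0)
4. T1 LOAD -> counter=7 r=(7,7,7) succ=(0,0,0) retry=(0,0,0)
5. T3 CAS -> counter=8 r=(7,7,7) succ=(0,0,1) retry=(0,0,0)
6. T3 LOAD -> counter=8 r=(7,7,8) succ=(0,0,1) retry=(0,0,0)
7. T1 CAS -> counter=8 r=(7,7,8) succ=(0,0,1) retry=(1,0,0)
8. T3 CAS -> counter=9 r=(7,7,8) succ=(0,0,2) retry=(1,0,0)
9. T1 LOAD -> counter=9 r=(9,7,8) succ=(0,0,2) retry=(1,0,0)
10. T1 CAS -> counter=10 r=(9,7,8) succ=(1,0,2) retry=(1,0,0)
11. T1 LOAD -> counter=10 r=(10,7,8) succ=(1,0,2) retry=(1,0,0)
12. T1 CAS -> counter=11 r=(10,7,8) succ=(2,0,2) retry=(1,0,0)

counter=11 r=(10,7,8) succ=(2,0,2) retry=(1,0,0)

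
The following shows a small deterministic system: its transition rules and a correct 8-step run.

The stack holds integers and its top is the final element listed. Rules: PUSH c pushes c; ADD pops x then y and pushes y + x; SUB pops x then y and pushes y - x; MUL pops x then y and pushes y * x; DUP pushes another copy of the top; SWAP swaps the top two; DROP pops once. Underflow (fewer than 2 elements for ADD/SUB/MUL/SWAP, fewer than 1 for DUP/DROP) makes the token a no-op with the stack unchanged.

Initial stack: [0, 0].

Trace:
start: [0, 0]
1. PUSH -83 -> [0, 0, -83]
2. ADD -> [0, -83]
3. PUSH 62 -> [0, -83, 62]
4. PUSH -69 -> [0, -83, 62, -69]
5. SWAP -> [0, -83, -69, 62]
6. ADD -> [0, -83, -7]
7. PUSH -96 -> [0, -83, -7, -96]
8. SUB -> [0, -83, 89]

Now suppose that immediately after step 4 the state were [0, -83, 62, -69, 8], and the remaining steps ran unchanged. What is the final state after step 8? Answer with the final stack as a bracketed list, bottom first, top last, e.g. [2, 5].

state after step 4 := [0, -83, 62, -69, 8]
5. SWAP -> [0, -83, 62, 8, -69]
6. ADD -> [0, -83, 62, -61]
7. PUSH -96 -> [0, -83, 62, -61, -96]
8. SUB -> [0, -83, 62, 35]

[0, -83, 62, 35]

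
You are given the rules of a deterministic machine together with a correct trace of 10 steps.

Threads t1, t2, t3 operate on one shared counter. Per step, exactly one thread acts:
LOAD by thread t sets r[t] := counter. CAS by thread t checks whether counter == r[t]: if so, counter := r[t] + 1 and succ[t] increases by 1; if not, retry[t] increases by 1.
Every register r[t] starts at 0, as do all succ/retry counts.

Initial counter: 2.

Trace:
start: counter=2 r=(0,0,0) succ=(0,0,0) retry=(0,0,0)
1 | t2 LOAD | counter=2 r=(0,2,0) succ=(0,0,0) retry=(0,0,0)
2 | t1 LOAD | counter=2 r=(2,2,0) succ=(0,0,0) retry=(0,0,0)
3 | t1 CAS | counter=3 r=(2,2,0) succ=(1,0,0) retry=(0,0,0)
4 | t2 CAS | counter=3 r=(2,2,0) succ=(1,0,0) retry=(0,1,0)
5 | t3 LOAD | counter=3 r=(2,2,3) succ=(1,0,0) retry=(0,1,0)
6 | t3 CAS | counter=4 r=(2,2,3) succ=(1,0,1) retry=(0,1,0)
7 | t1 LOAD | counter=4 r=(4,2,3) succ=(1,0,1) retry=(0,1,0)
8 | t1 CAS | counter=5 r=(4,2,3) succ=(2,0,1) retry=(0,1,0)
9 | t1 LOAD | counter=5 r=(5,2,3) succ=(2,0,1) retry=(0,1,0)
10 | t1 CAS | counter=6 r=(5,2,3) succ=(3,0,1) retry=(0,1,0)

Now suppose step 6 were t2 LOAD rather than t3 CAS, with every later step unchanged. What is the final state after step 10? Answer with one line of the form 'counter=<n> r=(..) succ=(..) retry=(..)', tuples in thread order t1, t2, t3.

(re-executing from step 6 with the substitution; state before step 6: counter=3 r=(2,2,3) succ=(1,0,0) retry=(0,1,0))
6 | t2 LOAD | counter=3 r=(2,3,3) succ=(1,0,0) retry=(0,1,0)
7 | t1 LOAD | counter=3 r=(3,3,3) succ=(1,0,0) retry=(0,1,0)
8 | t1 CAS | counter=4 r=(3,3,3) succ=(2,0,0) retry=(0,1,0)
9 | t1 LOAD | counter=4 r=(4,3,3) succ=(2,0,0) retry=(0,1,0)
10 | t1 CAS | counter=5 r=(4,3,3) succ=(3,0,0) retry=(0,1,0)

counter=5 r=(4,3,3) succ=(3,0,0) retry=(0,1,0)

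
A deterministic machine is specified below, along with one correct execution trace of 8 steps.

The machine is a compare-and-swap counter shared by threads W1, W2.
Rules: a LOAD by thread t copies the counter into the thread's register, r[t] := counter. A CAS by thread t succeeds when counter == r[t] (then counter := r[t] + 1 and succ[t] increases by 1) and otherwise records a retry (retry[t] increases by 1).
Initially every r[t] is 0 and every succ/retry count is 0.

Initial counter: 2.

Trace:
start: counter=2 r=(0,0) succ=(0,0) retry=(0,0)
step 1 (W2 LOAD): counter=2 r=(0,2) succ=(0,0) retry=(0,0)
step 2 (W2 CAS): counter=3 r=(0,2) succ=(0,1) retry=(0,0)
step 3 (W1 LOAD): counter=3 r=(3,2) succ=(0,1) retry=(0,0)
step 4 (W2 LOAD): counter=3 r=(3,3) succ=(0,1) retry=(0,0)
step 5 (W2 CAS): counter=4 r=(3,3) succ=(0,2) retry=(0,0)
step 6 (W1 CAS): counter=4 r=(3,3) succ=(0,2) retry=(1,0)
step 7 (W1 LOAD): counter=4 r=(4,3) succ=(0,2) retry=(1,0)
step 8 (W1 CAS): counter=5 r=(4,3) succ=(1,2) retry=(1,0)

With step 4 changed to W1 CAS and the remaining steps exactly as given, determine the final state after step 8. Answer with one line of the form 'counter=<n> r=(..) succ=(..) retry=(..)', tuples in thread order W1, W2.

counter=5 r=(4,2) succ=(2,1) retry=(1,1)

(re-executing from step 4 with the substitution; state before step 4: counter=3 r=(3,2) succ=(0,1) retry=(0,0))
step 4 (W1 CAS): counter=4 r=(3,2) succ=(1,1) retry=(0,0)
step 5 (W2 CAS): counter=4 r=(3,2) succ=(1,1) retry=(0,1)
step 6 (W1 CAS): counter=4 r=(3,2) succ=(1,1) retry=(1,1)
step 7 (W1 LOAD): counter=4 r=(4,2) succ=(1,1) retry=(1,1)
step 8 (W1 CAS): counter=5 r=(4,2) succ=(2,1) retry=(1,1)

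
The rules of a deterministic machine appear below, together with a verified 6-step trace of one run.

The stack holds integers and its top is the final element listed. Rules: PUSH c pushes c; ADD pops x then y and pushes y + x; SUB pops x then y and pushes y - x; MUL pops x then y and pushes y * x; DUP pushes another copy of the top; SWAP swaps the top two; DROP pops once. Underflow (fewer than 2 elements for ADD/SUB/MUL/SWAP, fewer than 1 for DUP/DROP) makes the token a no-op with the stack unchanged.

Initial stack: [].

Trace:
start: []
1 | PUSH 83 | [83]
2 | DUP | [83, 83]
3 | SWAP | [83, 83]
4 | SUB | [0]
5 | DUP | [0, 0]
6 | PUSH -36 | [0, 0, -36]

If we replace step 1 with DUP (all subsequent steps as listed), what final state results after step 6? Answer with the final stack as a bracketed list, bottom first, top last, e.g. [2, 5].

(re-executing from step 1 with the substitution; state before step 1: [])
1 | DUP | []
2 | DUP | []
3 | SWAP | []
4 | SUB | []
5 | DUP | []
6 | PUSH -36 | [-36]

[-36]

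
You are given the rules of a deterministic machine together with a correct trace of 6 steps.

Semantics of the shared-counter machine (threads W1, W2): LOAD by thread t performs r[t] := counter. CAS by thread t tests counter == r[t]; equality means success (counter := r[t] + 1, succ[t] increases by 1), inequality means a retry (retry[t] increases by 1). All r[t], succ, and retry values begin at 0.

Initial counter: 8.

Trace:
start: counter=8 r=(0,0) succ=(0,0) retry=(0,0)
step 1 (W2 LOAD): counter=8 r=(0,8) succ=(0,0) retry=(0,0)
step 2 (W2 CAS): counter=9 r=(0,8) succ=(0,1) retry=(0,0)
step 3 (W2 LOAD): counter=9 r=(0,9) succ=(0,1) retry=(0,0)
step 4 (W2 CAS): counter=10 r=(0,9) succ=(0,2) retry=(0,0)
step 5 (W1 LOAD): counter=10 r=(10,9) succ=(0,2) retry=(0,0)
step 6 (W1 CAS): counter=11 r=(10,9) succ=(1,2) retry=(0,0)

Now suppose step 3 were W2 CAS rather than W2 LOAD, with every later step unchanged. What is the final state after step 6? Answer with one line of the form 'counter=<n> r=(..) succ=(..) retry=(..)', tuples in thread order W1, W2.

counter=10 r=(9,8) succ=(1,1) retry=(0,2)

(re-executing from step 3 with the substitution; state before step 3: counter=9 r=(0,8) succ=(0,1) retry=(0,0))
step 3 (W2 CAS): counter=9 r=(0,8) succ=(0,1) retry=(0,1)
step 4 (W2 CAS): counter=9 r=(0,8) succ=(0,1) retry=(0,2)
step 5 (W1 LOAD): counter=9 r=(9,8) succ=(0,1) retry=(0,2)
step 6 (W1 CAS): counter=10 r=(9,8) succ=(1,1) retry=(0,2)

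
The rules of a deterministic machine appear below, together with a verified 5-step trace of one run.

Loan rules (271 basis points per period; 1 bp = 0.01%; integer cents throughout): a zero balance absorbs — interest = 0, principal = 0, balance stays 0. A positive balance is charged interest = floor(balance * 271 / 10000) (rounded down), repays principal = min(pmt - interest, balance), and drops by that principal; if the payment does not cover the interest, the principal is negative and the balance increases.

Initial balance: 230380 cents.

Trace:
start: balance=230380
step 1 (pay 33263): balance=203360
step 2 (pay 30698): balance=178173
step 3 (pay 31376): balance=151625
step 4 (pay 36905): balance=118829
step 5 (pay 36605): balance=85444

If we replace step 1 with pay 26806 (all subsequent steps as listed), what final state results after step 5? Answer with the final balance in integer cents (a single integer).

(re-executing from step 1 with the substitution; state before step 1: balance=230380)
step 1 (pay 26806): balance=209817
step 2 (pay 30698): balance=184805
step 3 (pay 31376): balance=158437
step 4 (pay 36905): balance=125825
step 5 (pay 36605): balance=92629

92629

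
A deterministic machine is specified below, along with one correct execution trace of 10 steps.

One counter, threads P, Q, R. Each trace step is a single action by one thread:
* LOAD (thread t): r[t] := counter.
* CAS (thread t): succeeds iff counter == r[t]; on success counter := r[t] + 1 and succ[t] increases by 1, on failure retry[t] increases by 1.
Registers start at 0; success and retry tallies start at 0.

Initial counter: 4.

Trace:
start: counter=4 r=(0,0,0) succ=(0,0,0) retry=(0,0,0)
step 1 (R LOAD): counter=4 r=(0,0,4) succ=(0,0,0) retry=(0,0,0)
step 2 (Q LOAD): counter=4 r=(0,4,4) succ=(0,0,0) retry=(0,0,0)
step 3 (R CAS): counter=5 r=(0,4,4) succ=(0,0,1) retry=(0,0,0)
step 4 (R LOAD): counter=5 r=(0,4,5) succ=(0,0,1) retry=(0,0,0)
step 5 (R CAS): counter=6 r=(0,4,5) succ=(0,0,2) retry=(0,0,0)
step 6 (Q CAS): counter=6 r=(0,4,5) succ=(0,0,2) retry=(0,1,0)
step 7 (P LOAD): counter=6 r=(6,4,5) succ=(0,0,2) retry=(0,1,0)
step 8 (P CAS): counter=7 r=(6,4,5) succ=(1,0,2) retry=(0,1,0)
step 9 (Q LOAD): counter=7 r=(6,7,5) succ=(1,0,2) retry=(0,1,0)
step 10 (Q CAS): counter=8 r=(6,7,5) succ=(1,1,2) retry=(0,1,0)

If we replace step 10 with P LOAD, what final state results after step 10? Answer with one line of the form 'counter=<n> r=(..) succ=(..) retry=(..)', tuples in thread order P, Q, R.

(re-executing from step 10 with the substitution; state before step 10: counter=7 r=(6,7,5) succ=(1,0,2) retry=(0,1,0))
step 10 (P LOAD): counter=7 r=(7,7,5) succ=(1,0,2) retry=(0,1,0)

counter=7 r=(7,7,5) succ=(1,0,2) retry=(0,1,0)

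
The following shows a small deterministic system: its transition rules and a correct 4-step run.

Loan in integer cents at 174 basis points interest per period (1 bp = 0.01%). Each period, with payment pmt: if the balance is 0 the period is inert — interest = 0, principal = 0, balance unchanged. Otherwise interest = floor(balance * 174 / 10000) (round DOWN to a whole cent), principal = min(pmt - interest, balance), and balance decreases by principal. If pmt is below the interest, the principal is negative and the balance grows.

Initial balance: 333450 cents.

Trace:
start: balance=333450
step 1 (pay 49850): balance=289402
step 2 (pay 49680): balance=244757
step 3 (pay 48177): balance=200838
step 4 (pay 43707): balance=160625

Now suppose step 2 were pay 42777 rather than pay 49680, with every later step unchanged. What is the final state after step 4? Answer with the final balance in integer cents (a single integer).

167770

(re-executing from step 2 with the substitution; state before step 2: balance=289402)
step 2 (pay 42777): balance=251660
step 3 (pay 48177): balance=207861
step 4 (pay 43707): balance=167770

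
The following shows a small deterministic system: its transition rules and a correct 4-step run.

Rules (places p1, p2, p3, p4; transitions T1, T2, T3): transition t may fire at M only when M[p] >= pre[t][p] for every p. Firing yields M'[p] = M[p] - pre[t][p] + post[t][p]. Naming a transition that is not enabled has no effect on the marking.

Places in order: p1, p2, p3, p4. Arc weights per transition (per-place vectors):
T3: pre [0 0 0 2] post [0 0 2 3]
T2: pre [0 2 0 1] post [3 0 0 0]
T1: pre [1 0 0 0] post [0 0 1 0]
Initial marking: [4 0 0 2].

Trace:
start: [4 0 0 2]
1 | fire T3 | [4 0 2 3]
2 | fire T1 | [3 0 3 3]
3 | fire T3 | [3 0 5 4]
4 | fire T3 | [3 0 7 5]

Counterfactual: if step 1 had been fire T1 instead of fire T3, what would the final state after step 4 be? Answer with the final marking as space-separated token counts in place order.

(re-executing from step 1 with the substitution; state before step 1: [4 0 0 2])
1 | fire T1 | [3 0 1 2]
2 | fire T1 | [2 0 2 2]
3 | fire T3 | [2 0 4 3]
4 | fire T3 | [2 0 6 4]

2 0 6 4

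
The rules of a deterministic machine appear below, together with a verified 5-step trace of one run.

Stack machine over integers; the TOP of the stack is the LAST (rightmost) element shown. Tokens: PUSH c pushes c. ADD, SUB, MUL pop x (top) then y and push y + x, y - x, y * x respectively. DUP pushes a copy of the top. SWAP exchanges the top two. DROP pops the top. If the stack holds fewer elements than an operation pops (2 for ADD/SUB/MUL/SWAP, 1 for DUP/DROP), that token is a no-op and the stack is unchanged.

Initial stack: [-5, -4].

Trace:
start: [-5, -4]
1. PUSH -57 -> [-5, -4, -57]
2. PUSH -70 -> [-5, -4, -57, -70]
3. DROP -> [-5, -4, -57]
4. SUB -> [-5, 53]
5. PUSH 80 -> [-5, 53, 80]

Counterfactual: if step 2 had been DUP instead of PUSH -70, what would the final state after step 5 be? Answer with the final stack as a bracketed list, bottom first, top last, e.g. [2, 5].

(re-executing from step 2 with the substitution; state before step 2: [-5, -4, -57])
2. DUP -> [-5, -4, -57, -57]
3. DROP -> [-5, -4, -57]
4. SUB -> [-5, 53]
5. PUSH 80 -> [-5, 53, 80]

[-5, 53, 80]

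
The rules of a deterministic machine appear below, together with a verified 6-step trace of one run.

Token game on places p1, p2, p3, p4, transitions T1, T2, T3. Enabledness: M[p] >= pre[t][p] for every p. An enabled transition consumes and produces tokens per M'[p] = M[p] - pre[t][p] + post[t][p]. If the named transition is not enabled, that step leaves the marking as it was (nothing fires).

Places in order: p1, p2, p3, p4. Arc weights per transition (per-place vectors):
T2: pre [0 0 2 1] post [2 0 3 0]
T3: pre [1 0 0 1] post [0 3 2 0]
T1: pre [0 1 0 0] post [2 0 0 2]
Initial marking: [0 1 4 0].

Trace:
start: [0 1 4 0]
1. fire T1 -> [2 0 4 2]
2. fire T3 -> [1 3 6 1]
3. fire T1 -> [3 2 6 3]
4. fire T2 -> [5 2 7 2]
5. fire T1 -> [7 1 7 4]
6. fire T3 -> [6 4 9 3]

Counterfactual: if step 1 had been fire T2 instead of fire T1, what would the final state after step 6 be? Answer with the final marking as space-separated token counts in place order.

(re-executing from step 1 with the substitution; state before step 1: [0 1 4 0])
1. fire T2 -> [0 1 4 0]
2. fire T3 -> [0 1 4 0]
3. fire T1 -> [2 0 4 2]
4. fire T2 -> [4 0 5 1]
5. fire T1 -> [4 0 5 1]
6. fire T3 -> [3 3 7 0]

3 3 7 0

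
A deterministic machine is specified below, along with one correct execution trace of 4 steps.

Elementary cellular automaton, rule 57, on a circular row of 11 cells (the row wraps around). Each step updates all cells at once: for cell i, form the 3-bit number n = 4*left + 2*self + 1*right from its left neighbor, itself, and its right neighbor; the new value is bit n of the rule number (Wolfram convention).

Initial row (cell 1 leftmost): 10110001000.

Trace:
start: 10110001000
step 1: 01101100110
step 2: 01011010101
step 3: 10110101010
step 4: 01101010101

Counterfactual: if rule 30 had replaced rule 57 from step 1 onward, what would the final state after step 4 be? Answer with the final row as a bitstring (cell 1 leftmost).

00001010010

(re-executing steps 1..4 under rule 30; state before step 1: 10110001000)
step 1: 10101011101
step 2: 00101010001
step 3: 11101011011
step 4: 00001010010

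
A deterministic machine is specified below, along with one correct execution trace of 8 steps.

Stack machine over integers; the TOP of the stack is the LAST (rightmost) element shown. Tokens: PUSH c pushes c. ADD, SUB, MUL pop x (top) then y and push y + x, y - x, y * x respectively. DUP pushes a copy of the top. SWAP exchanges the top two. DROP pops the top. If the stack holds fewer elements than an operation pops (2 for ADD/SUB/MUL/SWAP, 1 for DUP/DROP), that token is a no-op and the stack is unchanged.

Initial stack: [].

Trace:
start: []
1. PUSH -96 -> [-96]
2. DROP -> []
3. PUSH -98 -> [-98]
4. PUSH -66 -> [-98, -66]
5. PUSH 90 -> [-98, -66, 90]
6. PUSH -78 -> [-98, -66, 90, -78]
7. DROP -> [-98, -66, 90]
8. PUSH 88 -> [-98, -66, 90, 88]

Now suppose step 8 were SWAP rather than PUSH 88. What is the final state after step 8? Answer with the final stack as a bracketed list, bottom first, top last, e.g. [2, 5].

(re-executing from step 8 with the substitution; state before step 8: [-98, -66, 90])
8. SWAP -> [-98, 90, -66]

[-98, 90, -66]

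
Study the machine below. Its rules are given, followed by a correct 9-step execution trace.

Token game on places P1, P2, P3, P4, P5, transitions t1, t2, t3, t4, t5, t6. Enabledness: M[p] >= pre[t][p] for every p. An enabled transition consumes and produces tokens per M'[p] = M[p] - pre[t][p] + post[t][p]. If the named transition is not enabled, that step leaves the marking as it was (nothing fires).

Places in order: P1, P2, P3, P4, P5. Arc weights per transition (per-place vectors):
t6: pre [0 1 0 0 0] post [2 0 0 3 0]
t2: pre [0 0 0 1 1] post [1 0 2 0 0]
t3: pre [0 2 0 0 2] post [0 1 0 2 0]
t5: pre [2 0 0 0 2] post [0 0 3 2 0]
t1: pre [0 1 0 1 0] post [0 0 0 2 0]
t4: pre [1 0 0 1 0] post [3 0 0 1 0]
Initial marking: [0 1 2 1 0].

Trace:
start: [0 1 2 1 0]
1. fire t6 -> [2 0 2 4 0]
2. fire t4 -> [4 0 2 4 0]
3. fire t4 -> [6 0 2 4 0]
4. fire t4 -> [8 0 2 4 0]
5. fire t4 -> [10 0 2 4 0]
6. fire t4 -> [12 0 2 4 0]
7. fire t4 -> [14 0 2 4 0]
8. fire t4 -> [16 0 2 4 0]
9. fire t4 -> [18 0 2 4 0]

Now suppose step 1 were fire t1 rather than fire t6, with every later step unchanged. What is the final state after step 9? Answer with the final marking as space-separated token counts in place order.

0 0 2 2 0

(re-executing from step 1 with the substitution; state before step 1: [0 1 2 1 0])
1. fire t1 -> [0 0 2 2 0]
2. fire t4 -> [0 0 2 2 0]
3. fire t4 -> [0 0 2 2 0]
4. fire t4 -> [0 0 2 2 0]
5. fire t4 -> [0 0 2 2 0]
6. fire t4 -> [0 0 2 2 0]
7. fire t4 -> [0 0 2 2 0]
8. fire t4 -> [0 0 2 2 0]
9. fire t4 -> [0 0 2 2 0]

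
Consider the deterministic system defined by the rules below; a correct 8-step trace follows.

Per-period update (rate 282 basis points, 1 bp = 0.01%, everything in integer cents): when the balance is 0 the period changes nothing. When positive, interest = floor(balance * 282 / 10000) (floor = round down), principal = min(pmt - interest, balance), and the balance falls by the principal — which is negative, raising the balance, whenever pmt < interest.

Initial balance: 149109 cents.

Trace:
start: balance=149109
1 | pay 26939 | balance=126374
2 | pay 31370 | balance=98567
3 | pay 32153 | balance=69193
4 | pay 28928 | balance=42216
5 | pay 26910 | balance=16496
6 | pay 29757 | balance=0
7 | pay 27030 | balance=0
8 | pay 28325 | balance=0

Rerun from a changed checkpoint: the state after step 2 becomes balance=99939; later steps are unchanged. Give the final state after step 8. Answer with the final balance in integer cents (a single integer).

state after step 2 := balance=99939
3 | pay 32153 | balance=70604
4 | pay 28928 | balance=43667
5 | pay 26910 | balance=17988
6 | pay 29757 | balance=0
7 | pay 27030 | balance=0
8 | pay 28325 | balance=0

0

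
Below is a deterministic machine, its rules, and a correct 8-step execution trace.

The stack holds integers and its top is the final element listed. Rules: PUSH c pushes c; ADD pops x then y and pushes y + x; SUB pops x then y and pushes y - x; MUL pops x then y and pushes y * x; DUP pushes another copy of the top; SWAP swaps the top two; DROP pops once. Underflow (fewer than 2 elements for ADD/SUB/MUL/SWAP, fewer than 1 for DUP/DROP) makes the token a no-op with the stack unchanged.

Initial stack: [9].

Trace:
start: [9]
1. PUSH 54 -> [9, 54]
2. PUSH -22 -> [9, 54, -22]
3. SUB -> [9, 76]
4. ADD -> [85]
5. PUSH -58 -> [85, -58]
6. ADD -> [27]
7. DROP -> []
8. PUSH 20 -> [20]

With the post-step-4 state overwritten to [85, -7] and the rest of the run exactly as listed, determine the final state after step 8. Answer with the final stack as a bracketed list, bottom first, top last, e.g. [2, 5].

state after step 4 := [85, -7]
5. PUSH -58 -> [85, -7, -58]
6. ADD -> [85, -65]
7. DROP -> [85]
8. PUSH 20 -> [85, 20]

[85, 20]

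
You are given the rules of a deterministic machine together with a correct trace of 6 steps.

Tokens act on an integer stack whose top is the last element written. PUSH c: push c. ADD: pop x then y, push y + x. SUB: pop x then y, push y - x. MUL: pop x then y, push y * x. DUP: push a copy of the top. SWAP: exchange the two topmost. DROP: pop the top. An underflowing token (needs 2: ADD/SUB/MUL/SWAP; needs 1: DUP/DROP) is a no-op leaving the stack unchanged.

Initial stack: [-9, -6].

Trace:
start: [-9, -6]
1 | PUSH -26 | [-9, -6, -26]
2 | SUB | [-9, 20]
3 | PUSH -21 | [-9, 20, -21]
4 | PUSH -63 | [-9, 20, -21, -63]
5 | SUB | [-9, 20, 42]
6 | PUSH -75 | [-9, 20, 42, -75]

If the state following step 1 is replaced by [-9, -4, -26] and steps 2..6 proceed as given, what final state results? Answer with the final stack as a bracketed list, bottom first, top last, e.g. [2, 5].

state after step 1 := [-9, -4, -26]
2 | SUB | [-9, 22]
3 | PUSH -21 | [-9, 22, -21]
4 | PUSH -63 | [-9, 22, -21, -63]
5 | SUB | [-9, 22, 42]
6 | PUSH -75 | [-9, 22, 42, -75]

[-9, 22, 42, -75]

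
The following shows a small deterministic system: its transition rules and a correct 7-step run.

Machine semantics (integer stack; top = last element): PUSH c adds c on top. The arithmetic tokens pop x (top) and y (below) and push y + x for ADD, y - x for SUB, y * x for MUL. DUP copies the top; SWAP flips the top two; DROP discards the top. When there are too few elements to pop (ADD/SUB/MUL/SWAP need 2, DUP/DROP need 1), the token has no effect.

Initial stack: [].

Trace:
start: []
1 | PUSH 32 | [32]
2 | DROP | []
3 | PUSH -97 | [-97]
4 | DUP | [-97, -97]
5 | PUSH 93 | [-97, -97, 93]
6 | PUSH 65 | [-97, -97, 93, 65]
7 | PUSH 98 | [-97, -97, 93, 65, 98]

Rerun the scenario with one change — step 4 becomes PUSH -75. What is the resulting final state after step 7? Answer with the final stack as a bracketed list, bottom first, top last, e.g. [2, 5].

(re-executing from step 4 with the substitution; state before step 4: [-97])
4 | PUSH -75 | [-97, -75]
5 | PUSH 93 | [-97, -75, 93]
6 | PUSH 65 | [-97, -75, 93, 65]
7 | PUSH 98 | [-97, -75, 93, 65, 98]

[-97, -75, 93, 65, 98]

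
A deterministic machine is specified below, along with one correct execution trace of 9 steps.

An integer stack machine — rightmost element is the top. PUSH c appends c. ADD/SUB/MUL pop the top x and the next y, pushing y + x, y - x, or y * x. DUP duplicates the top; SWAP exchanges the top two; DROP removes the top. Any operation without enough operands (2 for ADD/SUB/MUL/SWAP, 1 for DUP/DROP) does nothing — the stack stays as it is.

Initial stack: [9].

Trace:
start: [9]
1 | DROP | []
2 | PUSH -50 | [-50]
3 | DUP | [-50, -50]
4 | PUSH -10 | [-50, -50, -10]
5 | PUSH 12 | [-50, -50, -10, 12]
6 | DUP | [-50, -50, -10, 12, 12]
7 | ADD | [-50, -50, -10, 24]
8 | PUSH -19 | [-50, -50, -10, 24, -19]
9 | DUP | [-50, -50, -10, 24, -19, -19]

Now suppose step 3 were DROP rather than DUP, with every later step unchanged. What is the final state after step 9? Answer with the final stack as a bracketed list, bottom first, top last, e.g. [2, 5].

[-10, 24, -19, -19]

(re-executing from step 3 with the substitution; state before step 3: [-50])
3 | DROP | []
4 | PUSH -10 | [-10]
5 | PUSH 12 | [-10, 12]
6 | DUP | [-10, 12, 12]
7 | ADD | [-10, 24]
8 | PUSH -19 | [-10, 24, -19]
9 | DUP | [-10, 24, -19, -19]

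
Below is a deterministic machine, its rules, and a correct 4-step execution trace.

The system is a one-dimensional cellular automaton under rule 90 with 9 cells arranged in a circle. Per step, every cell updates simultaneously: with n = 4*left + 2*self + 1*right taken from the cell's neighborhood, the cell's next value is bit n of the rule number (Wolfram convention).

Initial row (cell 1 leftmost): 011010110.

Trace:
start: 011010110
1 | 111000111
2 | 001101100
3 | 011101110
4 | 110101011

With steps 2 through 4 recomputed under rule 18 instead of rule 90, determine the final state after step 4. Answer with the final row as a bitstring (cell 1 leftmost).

010101010

(re-executing steps 2..4 under rule 18; state before step 2: 111000111)
2 | 000101000
3 | 001000100
4 | 010101010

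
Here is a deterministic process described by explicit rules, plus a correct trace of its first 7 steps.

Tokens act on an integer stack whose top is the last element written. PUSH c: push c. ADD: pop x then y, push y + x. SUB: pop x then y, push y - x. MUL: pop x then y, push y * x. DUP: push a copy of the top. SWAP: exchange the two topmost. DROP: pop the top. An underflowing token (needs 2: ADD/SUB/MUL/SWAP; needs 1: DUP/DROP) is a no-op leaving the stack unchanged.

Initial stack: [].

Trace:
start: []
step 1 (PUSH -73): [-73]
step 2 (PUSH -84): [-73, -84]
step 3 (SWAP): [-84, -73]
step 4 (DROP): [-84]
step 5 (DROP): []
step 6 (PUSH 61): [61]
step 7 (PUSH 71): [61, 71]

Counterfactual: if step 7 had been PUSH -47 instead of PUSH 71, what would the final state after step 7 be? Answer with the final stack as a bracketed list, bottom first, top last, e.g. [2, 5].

[61, -47]

(re-executing from step 7 with the substitution; state before step 7: [61])
step 7 (PUSH -47): [61, -47]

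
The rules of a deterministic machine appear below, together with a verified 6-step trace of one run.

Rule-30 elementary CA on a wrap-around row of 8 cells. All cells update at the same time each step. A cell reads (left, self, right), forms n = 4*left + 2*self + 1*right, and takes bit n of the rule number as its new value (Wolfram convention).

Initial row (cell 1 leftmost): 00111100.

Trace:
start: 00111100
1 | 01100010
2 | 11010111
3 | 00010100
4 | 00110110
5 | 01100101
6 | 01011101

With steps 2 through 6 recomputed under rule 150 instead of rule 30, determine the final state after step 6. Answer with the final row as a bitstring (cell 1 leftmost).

10010111

(re-executing steps 2..6 under rule 150; state before step 2: 01100010)
2 | 10010111
3 | 01110011
4 | 00101100
5 | 01100010
6 | 10010111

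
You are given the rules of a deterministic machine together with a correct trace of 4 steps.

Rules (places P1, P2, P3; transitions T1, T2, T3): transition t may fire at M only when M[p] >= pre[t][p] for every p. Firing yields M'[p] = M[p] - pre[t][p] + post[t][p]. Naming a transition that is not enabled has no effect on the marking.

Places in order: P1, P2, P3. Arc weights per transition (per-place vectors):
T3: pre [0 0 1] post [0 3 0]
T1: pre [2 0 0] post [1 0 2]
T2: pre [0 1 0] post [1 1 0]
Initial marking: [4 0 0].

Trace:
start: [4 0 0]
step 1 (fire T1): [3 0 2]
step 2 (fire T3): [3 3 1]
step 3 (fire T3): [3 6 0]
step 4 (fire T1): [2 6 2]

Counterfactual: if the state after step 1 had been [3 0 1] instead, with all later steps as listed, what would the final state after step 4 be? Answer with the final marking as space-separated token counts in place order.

2 3 2

state after step 1 := [3 0 1]
step 2 (fire T3): [3 3 0]
step 3 (fire T3): [3 3 0]
step 4 (fire T1): [2 3 2]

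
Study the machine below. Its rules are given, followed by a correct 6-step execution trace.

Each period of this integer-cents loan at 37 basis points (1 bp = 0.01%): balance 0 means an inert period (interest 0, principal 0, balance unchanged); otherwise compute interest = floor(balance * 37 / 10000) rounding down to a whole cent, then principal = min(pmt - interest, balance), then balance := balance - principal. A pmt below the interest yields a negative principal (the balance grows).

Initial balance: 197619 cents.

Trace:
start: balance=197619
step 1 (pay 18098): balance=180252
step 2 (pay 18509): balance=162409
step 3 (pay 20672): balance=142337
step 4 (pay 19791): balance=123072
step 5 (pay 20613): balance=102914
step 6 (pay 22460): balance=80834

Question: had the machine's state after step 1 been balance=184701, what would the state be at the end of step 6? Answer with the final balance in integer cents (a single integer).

state after step 1 := balance=184701
step 2 (pay 18509): balance=166875
step 3 (pay 20672): balance=146820
step 4 (pay 19791): balance=127572
step 5 (pay 20613): balance=107431
step 6 (pay 22460): balance=85368

85368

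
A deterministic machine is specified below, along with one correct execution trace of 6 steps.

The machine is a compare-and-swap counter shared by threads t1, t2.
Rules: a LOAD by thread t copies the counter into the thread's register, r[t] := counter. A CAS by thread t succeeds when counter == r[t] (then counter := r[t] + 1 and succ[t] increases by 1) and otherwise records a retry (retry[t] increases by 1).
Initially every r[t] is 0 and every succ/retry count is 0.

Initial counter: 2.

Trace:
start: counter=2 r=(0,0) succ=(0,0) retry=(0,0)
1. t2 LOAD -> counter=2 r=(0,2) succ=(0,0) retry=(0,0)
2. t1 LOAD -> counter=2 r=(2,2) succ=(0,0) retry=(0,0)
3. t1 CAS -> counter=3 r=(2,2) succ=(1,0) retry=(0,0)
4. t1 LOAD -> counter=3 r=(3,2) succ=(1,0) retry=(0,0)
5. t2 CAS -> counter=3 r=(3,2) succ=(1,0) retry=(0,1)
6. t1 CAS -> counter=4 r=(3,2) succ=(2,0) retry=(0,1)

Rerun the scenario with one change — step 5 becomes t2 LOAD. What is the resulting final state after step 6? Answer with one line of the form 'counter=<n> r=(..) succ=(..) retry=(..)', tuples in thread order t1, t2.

counter=4 r=(3,3) succ=(2,0) retry=(0,0)

(re-executing from step 5 with the substitution; state before step 5: counter=3 r=(3,2) succ=(1,0) retry=(0,0))
5. t2 LOAD -> counter=3 r=(3,3) succ=(1,0) retry=(0,0)
6. t1 CAS -> counter=4 r=(3,3) succ=(2,0) retry=(0,0)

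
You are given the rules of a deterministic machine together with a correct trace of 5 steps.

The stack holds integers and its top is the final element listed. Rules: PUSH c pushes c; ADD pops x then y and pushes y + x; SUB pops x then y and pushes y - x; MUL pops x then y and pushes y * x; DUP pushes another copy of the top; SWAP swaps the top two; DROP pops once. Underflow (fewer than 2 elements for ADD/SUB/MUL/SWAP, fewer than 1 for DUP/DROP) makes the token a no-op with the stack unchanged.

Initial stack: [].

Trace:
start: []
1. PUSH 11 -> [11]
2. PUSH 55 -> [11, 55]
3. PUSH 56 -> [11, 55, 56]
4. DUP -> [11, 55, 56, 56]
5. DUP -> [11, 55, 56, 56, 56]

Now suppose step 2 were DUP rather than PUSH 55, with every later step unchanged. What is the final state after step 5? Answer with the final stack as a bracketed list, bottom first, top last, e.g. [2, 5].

[11, 11, 56, 56, 56]

(re-executing from step 2 with the substitution; state before step 2: [11])
2. DUP -> [11, 11]
3. PUSH 56 -> [11, 11, 56]
4. DUP -> [11, 11, 56, 56]
5. DUP -> [11, 11, 56, 56, 56]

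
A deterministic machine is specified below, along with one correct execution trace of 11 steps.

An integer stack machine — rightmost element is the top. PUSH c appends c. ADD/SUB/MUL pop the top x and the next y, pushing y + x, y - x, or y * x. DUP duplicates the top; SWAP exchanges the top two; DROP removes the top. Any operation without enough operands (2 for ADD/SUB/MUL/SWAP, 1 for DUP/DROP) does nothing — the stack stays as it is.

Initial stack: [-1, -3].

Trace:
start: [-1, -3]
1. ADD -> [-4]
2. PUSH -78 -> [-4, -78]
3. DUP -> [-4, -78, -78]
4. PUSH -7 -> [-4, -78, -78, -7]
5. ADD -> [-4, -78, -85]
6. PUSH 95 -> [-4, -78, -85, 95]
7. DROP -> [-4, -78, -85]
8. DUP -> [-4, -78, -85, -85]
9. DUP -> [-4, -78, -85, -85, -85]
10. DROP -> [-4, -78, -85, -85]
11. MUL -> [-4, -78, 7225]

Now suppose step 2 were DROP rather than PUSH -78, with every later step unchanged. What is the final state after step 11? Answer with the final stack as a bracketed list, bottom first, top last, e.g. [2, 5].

[49]

(re-executing from step 2 with the substitution; state before step 2: [-4])
2. DROP -> []
3. DUP -> []
4. PUSH -7 -> [-7]
5. ADD -> [-7]
6. PUSH 95 -> [-7, 95]
7. DROP -> [-7]
8. DUP -> [-7, -7]
9. DUP -> [-7, -7, -7]
10. DROP -> [-7, -7]
11. MUL -> [49]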